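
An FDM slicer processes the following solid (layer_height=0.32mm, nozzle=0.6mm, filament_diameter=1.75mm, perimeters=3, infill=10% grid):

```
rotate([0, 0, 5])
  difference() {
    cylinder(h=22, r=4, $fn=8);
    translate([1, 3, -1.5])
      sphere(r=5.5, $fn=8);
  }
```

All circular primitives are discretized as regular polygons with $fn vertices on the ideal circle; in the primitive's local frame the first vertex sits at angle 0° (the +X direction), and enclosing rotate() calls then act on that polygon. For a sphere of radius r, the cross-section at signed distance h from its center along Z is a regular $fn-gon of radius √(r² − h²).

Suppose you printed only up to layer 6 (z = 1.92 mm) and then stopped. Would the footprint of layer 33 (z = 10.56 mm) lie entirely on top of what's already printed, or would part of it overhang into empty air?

part overhangs

Compare the two slices. At z = 1.92: the r=4 cylinder gives a regular 8-gon of circumradius 4 (constant along its height) (area = (8/2)·4.000²·sin(360°/8) = 45.25 mm²); the r=5.5 sphere at (1, 3) contributes a regular 8-gon of circumradius √(5.5²−3.42²) = 4.307 (area = (8/2)·4.307²·sin(360°/8) = 52.48 mm²); Taking the first minus the rest: starting from the r=4 cylinder (45.25 mm²), the r=5.5 sphere at (1, 3) partially overlaps it — only the 24.49 mm² overlap (of its 52.48 mm²) is removed, clipping the outline — area = 20.77 mm²; (rotated 5° about Z; rotation is an isometry so areas/perimeters/island counts are preserved). At z = 10.56: the r=4 cylinder contributes a regular 8-gon of circumradius 4 (area = (8/2)·4.000²·sin(360°/8) = 45.25 mm²); the sphere at (1, 3) is not intersected at this z (|z−center|=12.060 > r=5.5); After the difference (first − rest): none of the subtracted shapes is present at this height, so the r=4 cylinder is unchanged — area = 45.25 mm²; (rotated 5° about Z; rotation is an isometry so areas/perimeters/island counts are preserved). Checking containment: at z = 10.56 the cross-section extends beyond the z = 1.92 cross-section by about 24.49 mm².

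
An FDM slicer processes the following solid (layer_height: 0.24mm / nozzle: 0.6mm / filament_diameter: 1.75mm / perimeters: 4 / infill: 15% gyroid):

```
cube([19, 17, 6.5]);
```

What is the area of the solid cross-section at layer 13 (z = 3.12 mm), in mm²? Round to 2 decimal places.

323.00 mm²

At z = 3.12 mm: the 19×17 cube contributes its full rectangle (area 323.00 mm²). Overall, the cross-section is a single solid region. Net area = 323.00 mm².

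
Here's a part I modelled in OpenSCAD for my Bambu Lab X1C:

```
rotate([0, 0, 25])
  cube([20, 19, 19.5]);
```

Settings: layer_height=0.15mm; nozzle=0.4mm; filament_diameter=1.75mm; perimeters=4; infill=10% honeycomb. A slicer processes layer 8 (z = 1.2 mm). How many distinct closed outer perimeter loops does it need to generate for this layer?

1

At z = 1.2 mm: the cube (footprint 20×19) is included at this height; (whole slice rotated 25° about Z — lengths, areas and connectivity unchanged). The result has 1 disconnected region.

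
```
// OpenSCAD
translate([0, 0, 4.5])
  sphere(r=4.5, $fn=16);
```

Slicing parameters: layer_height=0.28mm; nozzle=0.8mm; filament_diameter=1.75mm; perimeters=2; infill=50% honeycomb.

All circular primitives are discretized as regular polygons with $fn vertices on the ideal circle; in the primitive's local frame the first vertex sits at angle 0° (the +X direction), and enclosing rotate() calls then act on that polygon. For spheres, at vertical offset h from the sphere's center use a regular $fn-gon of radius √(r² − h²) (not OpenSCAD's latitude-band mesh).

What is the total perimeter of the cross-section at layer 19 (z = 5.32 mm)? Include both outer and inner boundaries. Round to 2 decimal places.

27.62 mm

At z = 5.32 mm: the r=4.5 sphere contributes a regular 16-gon of circumradius √(4.5²−0.82²) = 4.425 (perimeter = 2·16·4.425·sin(180°/16) = 27.62 mm). Overall, the cross-section is a single solid region. Total boundary length (outer) = 27.62 mm.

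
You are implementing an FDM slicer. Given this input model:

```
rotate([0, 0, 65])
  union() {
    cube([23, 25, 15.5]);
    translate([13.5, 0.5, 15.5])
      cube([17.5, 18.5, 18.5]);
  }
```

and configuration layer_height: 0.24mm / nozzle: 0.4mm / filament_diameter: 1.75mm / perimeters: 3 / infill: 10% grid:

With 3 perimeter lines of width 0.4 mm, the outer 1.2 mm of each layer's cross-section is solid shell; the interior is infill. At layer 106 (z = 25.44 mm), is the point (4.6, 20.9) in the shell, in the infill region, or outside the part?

infill

At z = 25.44 mm: the cube is not intersected at this z (z outside [0, 15.5]); the cube at (13.5, 0.5) is present — its section is the full 17.5×18.5 rectangle; Merging all regions: only the 17.5×18.5 cube at (13.5, 0.5) is present, so the union is just that shape — 1 connected region; (whole slice rotated 65° about Z — lengths, areas and connectivity unchanged). Overall, the cross-section is a single solid region. Undo the 65° rotation: the query point maps to (20.886, 4.664) in the un-rotated model frame. The nearest boundary edge runs (13.50, 0.50)→(31.00, 0.50); distance from the point to it = 4.16 mm. The point is inside the cross-section and 4.16 mm from the nearest boundary — more than the 1.2 mm shell width (3 × 0.4), so it's in the infill interior.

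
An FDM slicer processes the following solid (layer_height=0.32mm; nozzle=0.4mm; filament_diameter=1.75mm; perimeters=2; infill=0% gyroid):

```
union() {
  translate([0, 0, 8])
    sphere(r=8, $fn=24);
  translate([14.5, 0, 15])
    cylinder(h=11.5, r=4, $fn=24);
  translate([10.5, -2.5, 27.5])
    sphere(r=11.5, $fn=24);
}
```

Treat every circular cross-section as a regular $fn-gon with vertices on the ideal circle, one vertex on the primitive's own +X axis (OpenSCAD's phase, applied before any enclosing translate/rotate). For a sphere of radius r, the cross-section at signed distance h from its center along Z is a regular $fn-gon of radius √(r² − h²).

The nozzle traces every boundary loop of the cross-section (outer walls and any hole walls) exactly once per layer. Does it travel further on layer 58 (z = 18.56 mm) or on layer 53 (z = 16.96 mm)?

layer 58 (z = 18.56 mm)

Layer 58 (z = 18.56): the sphere is absent (|z−center|=10.560 > r=8); the r=4 cylinder at (14.5, 0) gives a regular 24-gon of circumradius 4 (constant along its height) (perimeter = 2·24·4.000·sin(180°/24) = 25.06 mm); the sphere at (10.5, -2.5): section is a regular 24-gon, circumradius = √(r²−h²) = √(11.5²−8.94²) = 7.234 (perimeter = 2·24·7.234·sin(180°/24) = 45.32 mm); Combining (union): the regions partially overlap (shared area 41.26 mm²), so the edge portions inside another operand are dropped and the merged outline is re-measured after clipping — boundary = 47.07 mm. So its perimeter = 47.07 mm. Layer 53 (z = 16.96): the sphere does not reach this height (|z−center|=8.960 > r=8); the cylinder at (14.5, 0): section is a regular 24-gon, circumradius r=4 (perimeter = 2·24·4.000·sin(180°/24) = 25.06 mm); the r=11.5 sphere at (10.5, -2.5) contributes a regular 24-gon of circumradius √(11.5²−10.54²) = 4.600 (perimeter = 2·24·4.600·sin(180°/24) = 28.82 mm); Combining (union): the regions partially overlap (shared area 19.15 mm²), so the edge portions inside another operand are dropped and the merged outline is re-measured after clipping — boundary = 37.03 mm. So its perimeter = 37.03 mm. Layer 58 is larger (47.07 vs 37.03 mm).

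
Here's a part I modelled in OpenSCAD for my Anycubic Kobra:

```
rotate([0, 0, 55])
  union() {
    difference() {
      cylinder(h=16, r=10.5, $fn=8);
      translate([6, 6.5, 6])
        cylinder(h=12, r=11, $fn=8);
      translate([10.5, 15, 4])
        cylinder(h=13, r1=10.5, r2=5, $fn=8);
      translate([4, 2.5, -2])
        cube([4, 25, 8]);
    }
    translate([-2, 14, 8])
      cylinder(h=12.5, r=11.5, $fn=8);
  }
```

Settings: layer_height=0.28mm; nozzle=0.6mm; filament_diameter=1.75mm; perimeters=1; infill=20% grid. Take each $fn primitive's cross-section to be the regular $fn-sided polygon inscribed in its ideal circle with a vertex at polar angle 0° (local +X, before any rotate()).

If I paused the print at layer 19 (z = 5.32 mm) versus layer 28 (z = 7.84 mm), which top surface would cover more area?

layer 19 (z = 5.32 mm)

Layer 19 (z = 5.32): the r=10.5 cylinder gives a regular 8-gon of circumradius 10.5 (constant along its height) (area = (8/2)·10.500²·sin(360°/8) = 311.83 mm²); the cylinder at (6, 6.5) is not intersected at this z (z outside [6, 18]); the cone at (10.5, 15) (r1=10.5→r2=5) has section circumradius 9.942 here — a regular 8-gon (area = (8/2)·9.942²·sin(360°/8) = 279.55 mm²); the cube at (4, 2.5) is present — its section is the full 4×25 rectangle (area 100.00 mm²); Subtracting the remaining from the first: starting from the r=10.5 cylinder (311.83 mm²), the cone at (10.5, 15) partially overlaps it — only the 4.92 mm² overlap (of its 279.55 mm²) is removed, clipping the outline; the 4×25 cube at (4, 2.5) partially overlaps it — only the 17.69 mm² overlap (of its 100.00 mm²) is removed, clipping the outline — area = 289.23 mm²; the cylinder at (-2, 14) is not intersected at this z (z outside [8, 20.5]); Taking the union: only that combined region is present, so the union is just that shape — area = 289.23 mm²; (rotated 55° about Z; rotation is an isometry so areas/perimeters/island counts are preserved). So its area = 289.23 mm². Layer 28 (z = 7.84): the cylinder: section is a regular 8-gon, circumradius r=10.5 (area = (8/2)·10.500²·sin(360°/8) = 311.83 mm²); the cylinder at (6, 6.5): section is a regular 8-gon, circumradius r=11 (area = (8/2)·11.000²·sin(360°/8) = 342.24 mm²); the cone at (10.5, 15) contributes a regular 8-gon of circumradius 8.875 (interpolated between r1=10.5 and r2=5 at t=0.295) (area = (8/2)·8.875²·sin(360°/8) = 222.80 mm²); the cube at (4, 2.5) is not intersected at this z (z outside [-2, 6]); After the difference (first − rest): starting from the r=10.5 cylinder (311.83 mm²), the r=11 cylinder at (6, 6.5) partially overlaps it — only the 152.73 mm² overlap (of its 342.24 mm²) is removed, clipping the outline; the cone at (10.5, 15) misses the remaining region (no effect) — area = 159.10 mm²; the cylinder at (-2, 14) is absent (z outside [8, 20.5]); Taking the union: only that combined region is present, so the union is just that shape — area = 159.10 mm²; (rotated 55° about Z; rotation is an isometry so areas/perimeters/island counts are preserved). So its area = 159.10 mm². Layer 19 is larger (289.23 vs 159.10 mm²).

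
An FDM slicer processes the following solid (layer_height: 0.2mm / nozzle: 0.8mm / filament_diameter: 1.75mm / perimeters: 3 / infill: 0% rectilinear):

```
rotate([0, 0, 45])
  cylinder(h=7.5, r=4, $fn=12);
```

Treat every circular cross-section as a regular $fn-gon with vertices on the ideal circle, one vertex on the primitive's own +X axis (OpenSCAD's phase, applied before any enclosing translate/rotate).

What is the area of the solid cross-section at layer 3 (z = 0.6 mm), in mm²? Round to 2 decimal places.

At z = 0.6 mm: the r=4 cylinder contributes a regular 12-gon of circumradius 4 (area = (12/2)·4.000²·sin(360°/12) = 48.00 mm²); (rotated 45° about Z; rotation is an isometry so areas/perimeters/island counts are preserved). Overall, the cross-section is a single solid region. Net area = 48.00 mm².

48.00 mm²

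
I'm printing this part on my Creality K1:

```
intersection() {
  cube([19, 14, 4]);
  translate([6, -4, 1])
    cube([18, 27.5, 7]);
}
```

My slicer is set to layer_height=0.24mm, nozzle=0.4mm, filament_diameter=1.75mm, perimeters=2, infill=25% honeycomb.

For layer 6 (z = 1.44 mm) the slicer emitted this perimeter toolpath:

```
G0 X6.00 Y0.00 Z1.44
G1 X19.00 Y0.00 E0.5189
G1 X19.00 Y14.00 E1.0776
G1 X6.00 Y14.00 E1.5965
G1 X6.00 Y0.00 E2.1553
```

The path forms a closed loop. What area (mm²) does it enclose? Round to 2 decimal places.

Apply the shoelace formula to the sequence of (X, Y) vertices; enclosed area = 182.00 mm².

182.00 mm²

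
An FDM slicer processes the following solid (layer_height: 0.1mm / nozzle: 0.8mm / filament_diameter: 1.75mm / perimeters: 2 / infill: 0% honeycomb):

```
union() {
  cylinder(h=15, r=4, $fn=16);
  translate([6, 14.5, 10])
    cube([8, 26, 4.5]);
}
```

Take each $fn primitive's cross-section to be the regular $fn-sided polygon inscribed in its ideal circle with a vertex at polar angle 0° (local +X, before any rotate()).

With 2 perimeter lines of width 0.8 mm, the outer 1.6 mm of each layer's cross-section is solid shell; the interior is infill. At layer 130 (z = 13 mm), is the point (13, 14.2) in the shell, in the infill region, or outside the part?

outside

At z = 13 mm: the r=4 cylinder contributes a regular 16-gon of circumradius 4; the 8×26 cube at (6, 14.5) contributes its full rectangle; Merging all regions: the 2 present regions are separate (no shared area or edge), so areas and boundary lengths simply add and each stays a separate island — 2 connected regions. Overall, the cross-section has 2 separate islands. The nearest boundary edge runs (14.00, 14.50)→(6.00, 14.50); distance from the point to it = 0.30 mm. The point is not inside any of the regions above, so it lies outside the cross-section (0.30 mm from the nearest boundary).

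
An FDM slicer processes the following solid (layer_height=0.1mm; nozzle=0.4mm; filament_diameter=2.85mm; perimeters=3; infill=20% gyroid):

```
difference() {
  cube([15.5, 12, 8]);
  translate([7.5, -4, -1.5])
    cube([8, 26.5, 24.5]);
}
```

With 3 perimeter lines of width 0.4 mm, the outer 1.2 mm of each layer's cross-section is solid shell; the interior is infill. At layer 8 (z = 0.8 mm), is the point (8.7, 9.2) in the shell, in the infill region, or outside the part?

outside

At z = 0.8 mm: the cube is present — its section is the full 15.5×12 rectangle; the cube at (7.5, -4) (footprint 8×26.5) is included at this height; Subtracting the remaining from the first: starting from the 15.5×12 cube, the 8×26.5 cube at (7.5, -4) partially overlaps it — only the 96.00 mm² overlap (of its 212.00 mm²) is removed, clipping the outline — 1 connected region. Overall, the cross-section is a single solid region. The nearest boundary edge runs (7.50, 12.00)→(7.50, 0.00); distance from the point to it = 1.20 mm. The point is not inside any of the regions above, so it lies outside the cross-section (1.20 mm from the nearest boundary).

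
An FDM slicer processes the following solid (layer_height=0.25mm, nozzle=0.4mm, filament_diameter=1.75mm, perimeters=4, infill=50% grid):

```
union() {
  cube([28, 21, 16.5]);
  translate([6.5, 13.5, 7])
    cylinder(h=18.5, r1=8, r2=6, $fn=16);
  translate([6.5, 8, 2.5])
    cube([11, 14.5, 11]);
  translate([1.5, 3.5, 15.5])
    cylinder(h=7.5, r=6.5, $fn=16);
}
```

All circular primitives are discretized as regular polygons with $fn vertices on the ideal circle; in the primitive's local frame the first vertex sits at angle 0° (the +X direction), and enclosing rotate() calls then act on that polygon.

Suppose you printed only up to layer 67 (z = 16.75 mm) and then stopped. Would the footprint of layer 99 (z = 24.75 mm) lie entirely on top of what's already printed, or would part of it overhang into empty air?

entirely on top

Compare the two slices. At z = 16.75: the cube does not reach this height (z outside [0, 16.5]); the cone at (6.5, 13.5): at t=0.527 of its height the radius interpolates to r₁+(r₂−r₁)t = 6.946, giving a regular 16-gon of that circumradius (area = (16/2)·6.946²·sin(360°/16) = 147.70 mm²); the cube at (6.5, 8) does not reach this height (z outside [2.5, 13.5]); the r=6.5 cylinder at (1.5, 3.5) contributes a regular 16-gon of circumradius 6.5 (area = (16/2)·6.500²·sin(360°/16) = 129.35 mm²); Merging all regions: the regions partially overlap — summed areas 277.05 mm² minus the doubly-counted overlap 10.16 mm² gives 266.89 mm² — area = 266.89 mm². At z = 24.75: the cube is not intersected at this z (z outside [0, 16.5]); the cone at (6.5, 13.5) contributes a regular 16-gon of circumradius 6.081 (interpolated between r1=8 and r2=6 at t=0.959) (area = (16/2)·6.081²·sin(360°/16) = 113.21 mm²); the cube at (6.5, 8) does not reach this height (z outside [2.5, 13.5]); the cylinder at (1.5, 3.5) does not reach this height (z outside [15.5, 23]); Merging all regions: only the cone at (6.5, 13.5) is present, so the union is just that shape — area = 113.21 mm². Checking containment: the cross-section at z = 24.75 is a subset of the cross-section at z = 16.75.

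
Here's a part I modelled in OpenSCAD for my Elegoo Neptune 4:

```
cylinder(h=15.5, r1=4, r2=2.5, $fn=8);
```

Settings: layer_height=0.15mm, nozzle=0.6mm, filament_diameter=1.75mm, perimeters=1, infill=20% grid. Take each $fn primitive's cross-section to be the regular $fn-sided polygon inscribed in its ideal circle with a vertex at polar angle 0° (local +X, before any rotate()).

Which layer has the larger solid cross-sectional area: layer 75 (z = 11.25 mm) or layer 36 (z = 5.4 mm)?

layer 36 (z = 5.4 mm)

Layer 75 (z = 11.25): the cone contributes a regular 8-gon of circumradius 2.911 (interpolated between r1=4 and r2=2.5 at t=0.726) (area = (8/2)·2.911²·sin(360°/8) = 23.97 mm²). So its area = 23.97 mm². Layer 36 (z = 5.4): the cone contributes a regular 8-gon of circumradius 3.477 (interpolated between r1=4 and r2=2.5 at t=0.348) (area = (8/2)·3.477²·sin(360°/8) = 34.20 mm²). So its area = 34.20 mm². Layer 36 is larger (34.20 vs 23.97 mm²).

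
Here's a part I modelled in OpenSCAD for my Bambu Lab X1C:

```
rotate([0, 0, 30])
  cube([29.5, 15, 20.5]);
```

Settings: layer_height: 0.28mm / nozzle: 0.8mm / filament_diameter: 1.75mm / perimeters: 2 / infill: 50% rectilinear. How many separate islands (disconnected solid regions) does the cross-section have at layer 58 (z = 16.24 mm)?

1

At z = 16.24 mm: the cube is present — its section is the full 29.5×15 rectangle; (rotated 30° about Z; rotation is an isometry so areas/perimeters/island counts are preserved). Overall, the cross-section is a single solid region. Island count = 1.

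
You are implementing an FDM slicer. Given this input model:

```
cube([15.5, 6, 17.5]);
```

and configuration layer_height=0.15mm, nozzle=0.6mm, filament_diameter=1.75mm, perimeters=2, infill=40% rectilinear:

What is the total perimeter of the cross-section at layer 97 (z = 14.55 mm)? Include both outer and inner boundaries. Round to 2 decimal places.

At z = 14.55 mm: the cube (footprint 15.5×6) is included at this height (perimeter 43.00 mm). Overall, the cross-section is a single solid region. Total boundary length (outer) = 43.00 mm.

43.00 mm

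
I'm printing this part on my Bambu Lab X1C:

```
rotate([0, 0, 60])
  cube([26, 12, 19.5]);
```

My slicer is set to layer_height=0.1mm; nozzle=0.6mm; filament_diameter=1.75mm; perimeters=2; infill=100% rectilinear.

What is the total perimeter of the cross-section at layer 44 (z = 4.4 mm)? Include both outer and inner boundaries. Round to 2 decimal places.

76.00 mm

At z = 4.4 mm: the cube (footprint 26×12) is included at this height (perimeter 76.00 mm); (whole slice rotated 60° about Z — lengths, areas and connectivity unchanged). Overall, the cross-section is a single solid region. Total boundary length (outer) = 76.00 mm.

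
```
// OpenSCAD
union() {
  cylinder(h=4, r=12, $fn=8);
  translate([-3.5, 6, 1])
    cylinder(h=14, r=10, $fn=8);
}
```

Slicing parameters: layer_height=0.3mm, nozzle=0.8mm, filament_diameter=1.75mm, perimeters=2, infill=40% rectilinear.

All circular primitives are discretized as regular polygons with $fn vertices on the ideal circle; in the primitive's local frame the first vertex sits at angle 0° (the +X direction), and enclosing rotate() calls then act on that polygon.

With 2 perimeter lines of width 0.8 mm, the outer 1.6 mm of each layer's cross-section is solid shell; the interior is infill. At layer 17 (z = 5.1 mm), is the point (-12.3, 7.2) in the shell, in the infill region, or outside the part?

At z = 5.1 mm: the cylinder is not intersected at this z (z outside [0, 4]); the r=10 cylinder at (-3.5, 6) gives a regular 8-gon of circumradius 10 (constant along its height); Merging all regions: only the r=10 cylinder at (-3.5, 6) is present, so the union is just that shape — 1 connected region. Overall, the cross-section is a single solid region. The nearest boundary edge runs (-10.57, 13.07)→(-13.50, 6.00); distance from the point to it = 0.65 mm. The point is inside the cross-section, 0.65 mm from the nearest boundary — within the 1.6 mm shell band (2 × 0.8).

shell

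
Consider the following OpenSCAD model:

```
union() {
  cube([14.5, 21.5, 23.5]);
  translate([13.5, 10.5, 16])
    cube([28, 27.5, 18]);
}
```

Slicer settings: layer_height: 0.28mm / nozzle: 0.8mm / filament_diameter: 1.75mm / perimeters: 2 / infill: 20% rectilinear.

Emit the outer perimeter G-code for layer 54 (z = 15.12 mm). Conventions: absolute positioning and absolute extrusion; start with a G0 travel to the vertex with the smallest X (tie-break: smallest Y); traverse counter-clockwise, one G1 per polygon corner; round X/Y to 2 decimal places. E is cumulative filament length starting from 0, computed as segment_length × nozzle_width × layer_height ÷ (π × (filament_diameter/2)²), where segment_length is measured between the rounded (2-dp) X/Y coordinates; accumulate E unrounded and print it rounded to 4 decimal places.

At z = 15.12 mm: the cube (footprint 14.5×21.5) is included at this height; the cube at (13.5, 10.5) does not reach this height (z outside [16, 34]); Taking the union: only the 14.5×21.5 cube is present, so the union is just that shape — 1 connected region. The outline is a single polygon with 4 vertices. Extrusion per mm of travel: 0.8 × 0.28 / (π × 0.875²) = 0.093128. Accumulating E over each segment gives final E = 6.7052.

G0 X0.00 Y0.00 Z15.12
G1 X14.50 Y0.00 E1.3504
G1 X14.50 Y21.50 E3.3526
G1 X0.00 Y21.50 E4.7030
G1 X0.00 Y0.00 E6.7052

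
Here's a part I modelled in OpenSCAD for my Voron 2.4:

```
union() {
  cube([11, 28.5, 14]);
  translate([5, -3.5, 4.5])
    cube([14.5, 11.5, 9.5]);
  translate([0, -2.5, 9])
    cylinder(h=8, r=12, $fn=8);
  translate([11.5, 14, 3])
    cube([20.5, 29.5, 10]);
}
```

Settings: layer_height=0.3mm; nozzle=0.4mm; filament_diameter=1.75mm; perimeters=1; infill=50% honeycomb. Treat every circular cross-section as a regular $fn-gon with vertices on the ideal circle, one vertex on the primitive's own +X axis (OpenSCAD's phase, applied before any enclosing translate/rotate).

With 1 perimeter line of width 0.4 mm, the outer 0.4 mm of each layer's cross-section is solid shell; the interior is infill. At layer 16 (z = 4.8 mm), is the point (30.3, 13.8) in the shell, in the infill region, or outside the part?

outside

At z = 4.8 mm: the 11×28.5 cube contributes its full rectangle; the 14.5×11.5 cube at (5, -3.5) contributes its full rectangle; the cylinder at (0, -2.5) is not intersected at this z (z outside [9, 17]); the cube at (11.5, 14) (footprint 20.5×29.5) is included at this height; Taking the union: the regions partially overlap (shared area 48.00 mm²), so overlapping operands fuse into one piece — 2 connected regions. Overall, the cross-section has 2 separate islands. The nearest boundary edge runs (32.00, 14.00)→(11.50, 14.00); distance from the point to it = 0.20 mm. The point is not inside any of the regions above, so it lies outside the cross-section (0.20 mm from the nearest boundary).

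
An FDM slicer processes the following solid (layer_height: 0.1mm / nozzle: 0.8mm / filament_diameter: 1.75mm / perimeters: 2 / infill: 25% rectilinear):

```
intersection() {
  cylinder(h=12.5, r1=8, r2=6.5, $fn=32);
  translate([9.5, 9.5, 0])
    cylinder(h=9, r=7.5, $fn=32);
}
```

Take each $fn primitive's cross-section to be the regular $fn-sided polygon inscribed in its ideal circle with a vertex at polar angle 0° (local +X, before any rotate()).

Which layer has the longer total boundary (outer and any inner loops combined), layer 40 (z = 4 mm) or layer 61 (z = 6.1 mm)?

layer 40 (z = 4 mm)

Layer 40 (z = 4): the cone: at t=0.320 of its height the radius interpolates to r₁+(r₂−r₁)t = 7.520, giving a regular 32-gon of that circumradius (perimeter = 2·32·7.520·sin(180°/32) = 47.17 mm); the cylinder at (9.5, 9.5): section is a regular 32-gon, circumradius r=7.5 (perimeter = 2·32·7.500·sin(180°/32) = 47.05 mm); After intersecting: the r=7.5 cylinder at (9.5, 9.5) partially overlaps the cone; clipping to the common part keeps 6.85 mm² — boundary = 13.65 mm. So its perimeter = 13.65 mm. Layer 61 (z = 6.1): the cone contributes a regular 32-gon of circumradius 7.268 (interpolated between r1=8 and r2=6.5 at t=0.488) (perimeter = 2·32·7.268·sin(180°/32) = 45.59 mm); the r=7.5 cylinder at (9.5, 9.5) gives a regular 32-gon of circumradius 7.5 (constant along its height) (perimeter = 2·32·7.500·sin(180°/32) = 47.05 mm); After intersecting: the r=7.5 cylinder at (9.5, 9.5) partially overlaps the cone; clipping to the common part keeps 5.21 mm² — boundary = 12.47 mm. So its perimeter = 12.47 mm. Layer 40 is larger (13.65 vs 12.47 mm).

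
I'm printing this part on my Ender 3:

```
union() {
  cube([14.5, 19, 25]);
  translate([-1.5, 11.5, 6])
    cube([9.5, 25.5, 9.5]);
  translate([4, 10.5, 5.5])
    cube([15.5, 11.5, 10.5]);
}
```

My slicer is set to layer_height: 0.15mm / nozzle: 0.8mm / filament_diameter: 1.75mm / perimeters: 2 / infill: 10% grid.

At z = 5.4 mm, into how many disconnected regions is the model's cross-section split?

At z = 5.4 mm: the cube (footprint 14.5×19) is included at this height; the cube at (-1.5, 11.5) is not intersected at this z (z outside [6, 15.5]); the cube at (4, 10.5) does not reach this height (z outside [5.5, 16]); Merging all regions: only the 14.5×19 cube is present, so the union is just that shape — 1 connected region. The result has 1 disconnected region.

1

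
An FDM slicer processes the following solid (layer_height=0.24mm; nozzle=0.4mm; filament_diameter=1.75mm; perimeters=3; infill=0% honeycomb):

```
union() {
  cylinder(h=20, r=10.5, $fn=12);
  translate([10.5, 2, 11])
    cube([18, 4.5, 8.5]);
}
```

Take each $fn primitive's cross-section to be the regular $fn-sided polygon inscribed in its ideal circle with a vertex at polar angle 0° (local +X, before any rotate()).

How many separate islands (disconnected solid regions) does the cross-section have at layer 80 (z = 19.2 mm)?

At z = 19.2 mm: the r=10.5 cylinder gives a regular 12-gon of circumradius 10.5 (constant along its height); the cube at (10.5, 2) is present — its section is the full 18×4.5 rectangle; Combining (union): the 2 present regions are separate (no shared area or edge), so areas and boundary lengths simply add and each stays a separate island — 2 connected regions. Overall, the cross-section has 2 separate islands. Island count = 2.

2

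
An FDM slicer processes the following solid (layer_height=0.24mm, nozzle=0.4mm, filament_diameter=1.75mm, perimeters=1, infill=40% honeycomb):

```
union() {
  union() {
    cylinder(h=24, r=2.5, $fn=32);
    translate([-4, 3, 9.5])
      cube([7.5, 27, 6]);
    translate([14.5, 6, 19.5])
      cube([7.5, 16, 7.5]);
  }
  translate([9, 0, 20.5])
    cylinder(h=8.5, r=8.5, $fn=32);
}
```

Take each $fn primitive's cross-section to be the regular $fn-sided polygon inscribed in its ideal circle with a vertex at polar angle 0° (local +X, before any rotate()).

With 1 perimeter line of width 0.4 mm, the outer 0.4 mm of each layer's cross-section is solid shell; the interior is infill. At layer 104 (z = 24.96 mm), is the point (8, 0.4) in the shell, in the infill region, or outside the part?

infill

At z = 24.96 mm: the cylinder does not reach this height (z outside [0, 24]); the cube at (-4, 3) does not reach this height (z outside [9.5, 15.5]); the cube at (14.5, 6) (footprint 7.5×16) is included at this height; Taking the union: only the 7.5×16 cube at (14.5, 6) is present, so the union is just that shape — 1 connected region; the r=8.5 cylinder at (9, 0) contributes a regular 32-gon of circumradius 8.5; Taking the union: the regions partially overlap (shared area 0.11 mm²), so overlapping operands fuse into one piece — 1 connected region. Overall, the cross-section is a single solid region. The nearest boundary edge runs (0.66, 1.66)→(1.15, 3.25); distance from the point to it = 7.39 mm. The point is inside the cross-section and 7.39 mm from the nearest boundary — more than the 0.4 mm shell width (1 × 0.4), so it's in the infill interior.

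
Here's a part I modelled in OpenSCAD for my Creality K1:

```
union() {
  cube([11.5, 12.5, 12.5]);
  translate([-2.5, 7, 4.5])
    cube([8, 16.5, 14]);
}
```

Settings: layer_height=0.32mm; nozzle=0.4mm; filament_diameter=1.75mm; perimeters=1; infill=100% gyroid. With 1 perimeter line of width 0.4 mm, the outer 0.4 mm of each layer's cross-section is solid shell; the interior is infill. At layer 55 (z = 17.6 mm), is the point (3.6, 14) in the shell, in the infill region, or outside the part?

infill

At z = 17.6 mm: the cube is not intersected at this z (z outside [0, 12.5]); the 8×16.5 cube at (-2.5, 7) contributes its full rectangle; Merging all regions: only the 8×16.5 cube at (-2.5, 7) is present, so the union is just that shape — 1 connected region. Overall, the cross-section is a single solid region. The nearest boundary edge runs (5.50, 7.00)→(5.50, 23.50); distance from the point to it = 1.90 mm. The point is inside the cross-section and 1.90 mm from the nearest boundary — more than the 0.4 mm shell width (1 × 0.4), so it's in the infill interior.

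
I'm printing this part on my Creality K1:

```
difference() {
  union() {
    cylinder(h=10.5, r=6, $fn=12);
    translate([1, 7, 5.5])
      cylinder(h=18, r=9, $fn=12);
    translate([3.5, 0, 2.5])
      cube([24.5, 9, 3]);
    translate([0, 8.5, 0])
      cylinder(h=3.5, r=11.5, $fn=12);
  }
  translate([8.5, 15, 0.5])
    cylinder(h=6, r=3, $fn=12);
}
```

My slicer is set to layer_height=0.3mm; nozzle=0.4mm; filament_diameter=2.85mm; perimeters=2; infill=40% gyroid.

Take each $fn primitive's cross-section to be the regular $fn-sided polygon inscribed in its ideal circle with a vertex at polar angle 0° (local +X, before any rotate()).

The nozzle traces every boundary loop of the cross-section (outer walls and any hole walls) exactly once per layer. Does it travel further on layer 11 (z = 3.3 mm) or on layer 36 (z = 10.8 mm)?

Layer 11 (z = 3.3): the r=6 cylinder contributes a regular 12-gon of circumradius 6 (perimeter = 2·12·6.000·sin(180°/12) = 37.27 mm); the cylinder at (1, 7) is not intersected at this z (z outside [5.5, 23.5]); the 24.5×9 cube at (3.5, 0) contributes its full rectangle (perimeter 67.00 mm); the r=11.5 cylinder at (0, 8.5) gives a regular 12-gon of circumradius 11.5 (constant along its height) (perimeter = 2·12·11.500·sin(180°/12) = 71.43 mm); Taking the union: the regions partially overlap (shared area 139.31 mm²), so the edge portions inside another operand are dropped and the merged outline is re-measured after clipping — boundary = 111.44 mm; the cylinder at (8.5, 15): section is a regular 12-gon, circumradius r=3 (perimeter = 2·12·3.000·sin(180°/12) = 18.63 mm); After the difference (first − rest): starting from the result so far, the r=3 cylinder at (8.5, 15) partially overlaps it — only the 15.89 mm² overlap (of its 27.00 mm²) is removed, clipping the outline — boundary = 114.98 mm. So its perimeter = 114.98 mm. Layer 36 (z = 10.8): the cylinder does not reach this height (z outside [0, 10.5]); the cylinder at (1, 7): section is a regular 12-gon, circumradius r=9 (perimeter = 2·12·9.000·sin(180°/12) = 55.90 mm); the cube at (3.5, 0) does not reach this height (z outside [2.5, 5.5]); the cylinder at (0, 8.5) is not intersected at this z (z outside [0, 3.5]); Merging all regions: only the r=9 cylinder at (1, 7) is present, so the union is just that shape — boundary = 55.90 mm; the cylinder at (8.5, 15) is absent (z outside [0.5, 6.5]); Taking the first minus the rest: none of the subtracted shapes is present at this height, so that combined region is unchanged — boundary = 55.90 mm. So its perimeter = 55.90 mm. Layer 11 is larger (114.98 vs 55.90 mm).

layer 11 (z = 3.3 mm)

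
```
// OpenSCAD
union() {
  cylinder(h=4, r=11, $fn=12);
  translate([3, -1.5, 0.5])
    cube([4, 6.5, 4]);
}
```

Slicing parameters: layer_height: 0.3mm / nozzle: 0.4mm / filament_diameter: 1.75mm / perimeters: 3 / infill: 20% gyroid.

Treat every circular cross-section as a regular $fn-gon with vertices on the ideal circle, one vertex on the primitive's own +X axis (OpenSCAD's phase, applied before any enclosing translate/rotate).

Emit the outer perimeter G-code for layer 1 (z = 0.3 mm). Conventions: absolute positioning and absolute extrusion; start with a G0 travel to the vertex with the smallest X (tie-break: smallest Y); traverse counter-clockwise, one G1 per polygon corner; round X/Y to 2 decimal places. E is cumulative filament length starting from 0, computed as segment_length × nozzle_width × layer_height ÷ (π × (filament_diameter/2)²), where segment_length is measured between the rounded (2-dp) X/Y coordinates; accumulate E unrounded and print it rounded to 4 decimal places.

G0 X-11.00 Y0.00 Z0.30
G1 X-9.53 Y-5.50 E0.2840
G1 X-5.50 Y-9.53 E0.5684
G1 X0.00 Y-11.00 E0.8524
G1 X5.50 Y-9.53 E1.1364
G1 X9.53 Y-5.50 E1.4208
G1 X11.00 Y0.00 E1.7048
G1 X9.53 Y5.50 E1.9888
G1 X5.50 Y9.53 E2.2732
G1 X0.00 Y11.00 E2.5572
G1 X-5.50 Y9.53 E2.8412
G1 X-9.53 Y5.50 E3.1255
G1 X-11.00 Y0.00 E3.4096

At z = 0.3 mm: the cylinder: section is a regular 12-gon, circumradius r=11; the cube at (3, -1.5) is not intersected at this z (z outside [0.5, 4.5]); Combining (union): only the r=11 cylinder is present, so the union is just that shape — 1 connected region. The outline is a single polygon with 12 vertices. Extrusion per mm of travel: 0.4 × 0.3 / (π × 0.875²) = 0.049890. Accumulating E over each segment gives final E = 3.4096.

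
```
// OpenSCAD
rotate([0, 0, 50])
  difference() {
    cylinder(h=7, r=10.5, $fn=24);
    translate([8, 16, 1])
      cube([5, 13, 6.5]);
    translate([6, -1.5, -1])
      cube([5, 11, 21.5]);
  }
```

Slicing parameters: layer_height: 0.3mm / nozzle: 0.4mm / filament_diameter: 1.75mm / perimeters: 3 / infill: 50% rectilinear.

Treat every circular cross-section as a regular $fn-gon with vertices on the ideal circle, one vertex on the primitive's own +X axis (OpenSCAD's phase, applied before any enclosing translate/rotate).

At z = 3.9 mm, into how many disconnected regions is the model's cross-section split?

1

At z = 3.9 mm: the cylinder: section is a regular 24-gon, circumradius r=10.5; the 5×13 cube at (8, 16) contributes its full rectangle; the 5×11 cube at (6, -1.5) contributes its full rectangle; Subtracting the remaining from the first: starting from the r=10.5 cylinder, the 5×13 cube at (8, 16) misses the remaining region (no effect); the 5×11 cube at (6, -1.5) partially overlaps it — only the 33.20 mm² overlap (of its 55.00 mm²) is removed, clipping the outline — 1 connected region; (whole slice rotated 50° about Z — lengths, areas and connectivity unchanged). The result has 1 disconnected region.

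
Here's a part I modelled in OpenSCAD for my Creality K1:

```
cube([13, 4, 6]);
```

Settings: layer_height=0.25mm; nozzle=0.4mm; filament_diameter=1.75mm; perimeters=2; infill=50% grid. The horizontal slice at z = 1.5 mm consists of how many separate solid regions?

1

At z = 1.5 mm: the 13×4 cube contributes its full rectangle. The result has 1 disconnected region.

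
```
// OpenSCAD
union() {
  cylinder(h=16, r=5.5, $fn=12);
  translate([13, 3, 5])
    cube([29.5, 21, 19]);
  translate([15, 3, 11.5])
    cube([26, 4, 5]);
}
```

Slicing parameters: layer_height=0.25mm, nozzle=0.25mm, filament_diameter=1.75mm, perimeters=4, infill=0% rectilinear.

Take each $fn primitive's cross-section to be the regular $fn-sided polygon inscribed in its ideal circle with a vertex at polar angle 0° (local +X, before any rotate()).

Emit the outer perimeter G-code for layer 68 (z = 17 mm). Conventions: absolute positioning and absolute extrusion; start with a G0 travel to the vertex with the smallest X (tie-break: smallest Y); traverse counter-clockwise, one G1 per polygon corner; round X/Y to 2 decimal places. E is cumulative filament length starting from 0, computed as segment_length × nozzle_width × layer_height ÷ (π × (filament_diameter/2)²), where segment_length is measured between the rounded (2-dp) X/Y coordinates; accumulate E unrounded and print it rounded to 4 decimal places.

At z = 17 mm: the cylinder is not intersected at this z (z outside [0, 16]); the cube at (13, 3) is present — its section is the full 29.5×21 rectangle; the cube at (15, 3) does not reach this height (z outside [11.5, 16.5]); Combining (union): only the 29.5×21 cube at (13, 3) is present, so the union is just that shape — 1 connected region. The outline is a single polygon with 4 vertices. Extrusion per mm of travel: 0.25 × 0.25 / (π × 0.875²) = 0.025984. Accumulating E over each segment gives final E = 2.6244.

G0 X13.00 Y3.00 Z17.00
G1 X42.50 Y3.00 E0.7665
G1 X42.50 Y24.00 E1.3122
G1 X13.00 Y24.00 E2.0788
G1 X13.00 Y3.00 E2.6244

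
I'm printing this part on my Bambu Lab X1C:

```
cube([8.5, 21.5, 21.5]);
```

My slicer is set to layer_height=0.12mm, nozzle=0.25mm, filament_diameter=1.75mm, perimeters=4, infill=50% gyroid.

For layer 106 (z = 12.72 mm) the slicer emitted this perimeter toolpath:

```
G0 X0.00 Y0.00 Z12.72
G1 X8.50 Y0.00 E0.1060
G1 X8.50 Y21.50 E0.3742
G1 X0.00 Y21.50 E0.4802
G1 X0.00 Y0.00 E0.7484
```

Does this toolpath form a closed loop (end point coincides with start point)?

Start point (G0): (0.00, 0.00). End point (last G1): the path returns to the start — closed.

yes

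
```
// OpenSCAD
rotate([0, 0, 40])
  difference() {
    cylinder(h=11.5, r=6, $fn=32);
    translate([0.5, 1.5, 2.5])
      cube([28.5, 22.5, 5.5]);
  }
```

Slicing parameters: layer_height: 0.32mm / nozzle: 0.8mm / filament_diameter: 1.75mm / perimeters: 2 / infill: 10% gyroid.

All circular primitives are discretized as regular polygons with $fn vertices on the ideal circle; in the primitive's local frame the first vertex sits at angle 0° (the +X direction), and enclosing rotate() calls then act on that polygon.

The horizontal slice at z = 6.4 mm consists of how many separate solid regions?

1

At z = 6.4 mm: the r=6 cylinder gives a regular 32-gon of circumradius 6 (constant along its height); the cube at (0.5, 1.5) is present — its section is the full 28.5×22.5 rectangle; Taking the first minus the rest: starting from the r=6 cylinder, the 28.5×22.5 cube at (0.5, 1.5) partially overlaps it — only the 16.98 mm² overlap (of its 641.25 mm²) is removed, clipping the outline — 1 connected region; (whole slice rotated 40° about Z — lengths, areas and connectivity unchanged). The result has 1 disconnected region.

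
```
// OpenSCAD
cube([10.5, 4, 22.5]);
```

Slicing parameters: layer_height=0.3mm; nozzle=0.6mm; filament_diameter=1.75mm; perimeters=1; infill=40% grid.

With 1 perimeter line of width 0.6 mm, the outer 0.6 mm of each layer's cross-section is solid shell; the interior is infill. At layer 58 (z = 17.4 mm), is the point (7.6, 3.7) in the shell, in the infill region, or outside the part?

At z = 17.4 mm: the cube (footprint 10.5×4) is included at this height. Overall, the cross-section is a single solid region. The nearest boundary edge runs (10.50, 4.00)→(0.00, 4.00); distance from the point to it = 0.30 mm. The point is inside the cross-section, 0.30 mm from the nearest boundary — within the 0.6 mm shell band (1 × 0.6).

shell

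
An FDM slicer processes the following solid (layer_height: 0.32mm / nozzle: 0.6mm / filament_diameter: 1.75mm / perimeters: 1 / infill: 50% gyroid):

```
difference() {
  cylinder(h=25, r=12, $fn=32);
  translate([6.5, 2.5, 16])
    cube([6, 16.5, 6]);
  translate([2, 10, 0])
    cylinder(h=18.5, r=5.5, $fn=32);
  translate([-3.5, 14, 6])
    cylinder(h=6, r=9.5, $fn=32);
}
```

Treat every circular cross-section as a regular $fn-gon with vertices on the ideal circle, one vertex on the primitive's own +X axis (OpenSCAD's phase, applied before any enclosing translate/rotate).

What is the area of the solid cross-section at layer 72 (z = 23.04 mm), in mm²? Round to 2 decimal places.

449.49 mm²

At z = 23.04 mm: the cylinder: section is a regular 32-gon, circumradius r=12 (area = (32/2)·12.000²·sin(360°/32) = 449.49 mm²); the cube at (6.5, 2.5) does not reach this height (z outside [16, 22]); the cylinder at (2, 10) is absent (z outside [0, 18.5]); the cylinder at (-3.5, 14) is not intersected at this z (z outside [6, 12]); After the difference (first − rest): none of the subtracted shapes is present at this height, so the r=12 cylinder is unchanged — area = 449.49 mm². Overall, the cross-section is a single solid region. Net area = 449.49 mm².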